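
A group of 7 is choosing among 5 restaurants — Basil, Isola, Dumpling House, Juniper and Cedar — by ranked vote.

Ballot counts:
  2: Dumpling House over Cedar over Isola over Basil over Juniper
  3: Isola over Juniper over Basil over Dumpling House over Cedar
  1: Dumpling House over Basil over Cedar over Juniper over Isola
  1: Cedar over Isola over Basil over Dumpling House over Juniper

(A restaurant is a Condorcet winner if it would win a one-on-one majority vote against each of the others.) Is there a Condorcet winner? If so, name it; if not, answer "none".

Check each pair by majority over 7 ballots:
Basil–Isola: Isola 6–1.
Basil vs Dumpling House: Basil, 4–3.
Basil vs Juniper: Basil, 4–3.
Basil vs Cedar: Basil, 4–3.
Isola vs Dumpling House: Isola, 4–3.
Isola vs Juniper: Isola wins 6–1.
Isola–Cedar: Cedar 4–3.
Dumpling House vs Juniper: Dumpling House wins 4–3.
Dumpling House–Cedar: Dumpling House 6–1.
Juniper–Cedar: Cedar 4–3.
Every restaurant loses at least once (Basil loses to Isola; Isola loses to Cedar; Dumpling House loses to Basil; Juniper loses to Basil; Cedar loses to Basil). The majority relation contains the cycle Basil > Cedar > Isola > Basil, so there is no Condorcet winner.

none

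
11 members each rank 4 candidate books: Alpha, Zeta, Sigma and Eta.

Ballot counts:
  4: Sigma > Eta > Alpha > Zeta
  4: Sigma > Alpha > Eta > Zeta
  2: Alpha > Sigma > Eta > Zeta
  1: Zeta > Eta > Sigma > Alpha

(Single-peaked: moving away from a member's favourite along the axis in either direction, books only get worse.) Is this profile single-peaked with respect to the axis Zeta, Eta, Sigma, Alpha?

Axis positions: Zeta=1, Eta=2, Sigma=3, Alpha=4.
Type 1 (peak Sigma at position 3): ranking walks positions 3-2-4-1, expanding outward from the peak — single-peaked.
Type 2 (peak Sigma at position 3): ranking walks positions 3-4-2-1, expanding outward from the peak — single-peaked.
Type 3 (peak Alpha at position 4): ranking walks positions 4-3-2-1, expanding outward from the peak — single-peaked.
Type 4 (peak Zeta at position 1): ranking walks positions 1-2-3-4, expanding outward from the peak — single-peaked.
Every ranking is single-peaked on this axis.

yes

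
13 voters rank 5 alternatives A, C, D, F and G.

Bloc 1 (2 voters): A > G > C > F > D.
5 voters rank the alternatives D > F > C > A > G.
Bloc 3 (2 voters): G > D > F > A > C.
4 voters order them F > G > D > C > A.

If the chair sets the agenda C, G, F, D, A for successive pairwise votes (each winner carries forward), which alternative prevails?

D

Round 1: C vs G — 5–8, G advances.
Round 2: G vs F — 4–9, F advances.
Round 3: F vs D — 6–7, D advances.
Round 4: D vs A — 11–2, D advances.
D survives the agenda.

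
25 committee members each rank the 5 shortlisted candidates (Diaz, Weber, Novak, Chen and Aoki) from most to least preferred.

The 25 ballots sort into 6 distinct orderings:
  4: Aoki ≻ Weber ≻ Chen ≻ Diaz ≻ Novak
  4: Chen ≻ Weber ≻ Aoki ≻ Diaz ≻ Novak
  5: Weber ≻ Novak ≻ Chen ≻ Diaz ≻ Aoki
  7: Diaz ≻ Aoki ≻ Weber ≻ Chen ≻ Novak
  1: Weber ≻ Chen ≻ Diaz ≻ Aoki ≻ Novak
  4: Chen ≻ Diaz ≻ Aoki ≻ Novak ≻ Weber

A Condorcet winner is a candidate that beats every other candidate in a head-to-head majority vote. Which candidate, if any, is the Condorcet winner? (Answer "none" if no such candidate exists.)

Check each pair by majority over 25 ballots:
Diaz vs Weber: Weber wins 14–11.
Diaz vs Novak: Diaz, 20–5.
Diaz vs Chen: Chen, 18–7.
Diaz–Aoki: Diaz 17–8.
Weber vs Novak: Weber wins 21–4.
Weber–Chen: Weber 17–8.
Weber vs Aoki: Aoki wins 15–10.
Novak vs Chen: Chen, 20–5.
Novak vs Aoki: Aoki, 20–5.
Chen vs Aoki: Chen wins 14–11.
No candidate is unbeaten: Diaz loses to Weber; Weber loses to Aoki; Novak loses to Diaz; Chen loses to Weber; Aoki loses to Diaz. In particular Diaz → Aoki → Weber → Diaz is a majority cycle — no Condorcet winner exists.

none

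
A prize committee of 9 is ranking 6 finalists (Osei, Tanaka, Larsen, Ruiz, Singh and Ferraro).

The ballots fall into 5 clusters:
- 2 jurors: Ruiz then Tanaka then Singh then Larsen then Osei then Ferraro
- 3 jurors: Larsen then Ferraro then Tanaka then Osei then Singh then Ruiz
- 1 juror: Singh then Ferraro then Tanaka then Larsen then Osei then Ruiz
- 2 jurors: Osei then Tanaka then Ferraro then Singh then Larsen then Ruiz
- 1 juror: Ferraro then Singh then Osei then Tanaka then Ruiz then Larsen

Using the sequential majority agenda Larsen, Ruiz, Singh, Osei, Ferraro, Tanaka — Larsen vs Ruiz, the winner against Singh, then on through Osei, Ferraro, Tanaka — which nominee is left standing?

Round 1: Larsen vs Ruiz — 6–3, Larsen advances.
Round 2: Larsen vs Singh — 3–6, Singh advances.
Round 3: Singh vs Osei — 4–5, Osei advances.
Round 4: Osei vs Ferraro — 4–5, Ferraro advances.
Round 5: Ferraro vs Tanaka — 5–4, Ferraro advances.
The agenda winner is Ferraro.

Ferraro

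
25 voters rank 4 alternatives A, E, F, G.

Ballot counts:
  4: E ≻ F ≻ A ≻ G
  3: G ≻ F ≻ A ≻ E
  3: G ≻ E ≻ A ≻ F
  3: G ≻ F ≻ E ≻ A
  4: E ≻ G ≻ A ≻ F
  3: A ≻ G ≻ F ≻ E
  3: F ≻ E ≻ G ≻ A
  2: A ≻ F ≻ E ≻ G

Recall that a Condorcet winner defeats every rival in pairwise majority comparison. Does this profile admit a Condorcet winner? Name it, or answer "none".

Pairwise majorities:
A vs E: E, 17–8.
A vs F: F, 13–12.
A–G: G 16–9.
E vs F: F, 14–11.
E–G: E 13–12.
F vs G: G wins 16–9.
Each alternative drops at least one matchup (A loses to E; E loses to F; F loses to G; G loses to E); the cycle E beats G beats F beats E rules out a Condorcet winner.

none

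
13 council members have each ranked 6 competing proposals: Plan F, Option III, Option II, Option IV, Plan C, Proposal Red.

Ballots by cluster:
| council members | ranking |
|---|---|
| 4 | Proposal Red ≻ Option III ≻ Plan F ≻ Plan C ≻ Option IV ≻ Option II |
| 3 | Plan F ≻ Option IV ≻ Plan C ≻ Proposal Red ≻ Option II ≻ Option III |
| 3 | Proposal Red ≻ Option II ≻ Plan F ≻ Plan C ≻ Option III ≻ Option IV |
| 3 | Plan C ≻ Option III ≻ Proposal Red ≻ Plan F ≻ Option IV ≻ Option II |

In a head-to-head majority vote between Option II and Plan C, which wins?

Ballots ranking Option II above Plan C: 3.
Ballots ranking Plan C above Option II: 13 − 3 = 10.
Plan C wins the head-to-head 10–3.

Plan C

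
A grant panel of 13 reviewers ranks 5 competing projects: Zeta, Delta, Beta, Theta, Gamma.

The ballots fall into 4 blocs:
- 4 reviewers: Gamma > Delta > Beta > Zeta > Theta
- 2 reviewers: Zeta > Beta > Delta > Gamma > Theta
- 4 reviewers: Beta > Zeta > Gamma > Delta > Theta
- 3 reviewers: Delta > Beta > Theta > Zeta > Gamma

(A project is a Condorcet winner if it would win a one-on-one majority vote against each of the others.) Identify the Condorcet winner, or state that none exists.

none

Pairwise majorities:
Zeta vs Delta: Zeta is ranked higher on 2+4 = 6 ballots, Delta on 7. Delta wins 7–6.
Zeta vs Beta: 2 for Zeta, 11 for Beta — Beta by 11–2.
Zeta vs Theta: 4+2+4 = 10 for Zeta, 3 for Theta — Zeta by 10–3.
Zeta vs Gamma: Zeta preferred on 2+4+3 = 9 ballots; Zeta wins 9–4.
Delta vs Beta: Delta is ranked higher on 4+3 = 7 ballots, Beta on 6. Delta wins 7–6.
Delta vs Theta: Delta is ranked higher on 4+2+4+3 = 13 ballots, Theta on 0. Delta wins 13–0.
Delta vs Gamma: 2+3 = 5 for Delta, 8 for Gamma — Gamma by 8–5.
Beta vs Theta: 4+2+4+3 = 13 for Beta, 0 for Theta — Beta by 13–0.
Beta vs Gamma: 9 to 4, Beta.
Theta vs Gamma: Theta preferred on 3 ballots; Gamma wins 10–3.
Every project loses at least once (Zeta loses to Delta; Delta loses to Gamma; Beta loses to Delta; Theta loses to Zeta; Gamma loses to Zeta). The majority relation contains the cycle Zeta beats Gamma beats Delta beats Zeta, so there is no Condorcet winner.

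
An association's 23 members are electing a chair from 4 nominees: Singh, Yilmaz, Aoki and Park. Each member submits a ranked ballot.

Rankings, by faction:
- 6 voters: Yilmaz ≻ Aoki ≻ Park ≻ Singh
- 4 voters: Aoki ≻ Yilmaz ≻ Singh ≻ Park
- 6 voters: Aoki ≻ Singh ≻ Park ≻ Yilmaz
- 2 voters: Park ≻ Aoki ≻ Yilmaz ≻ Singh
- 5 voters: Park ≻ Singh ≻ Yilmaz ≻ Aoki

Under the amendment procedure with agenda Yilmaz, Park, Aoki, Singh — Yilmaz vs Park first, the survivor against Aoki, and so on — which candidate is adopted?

Round 1: Yilmaz vs Park — 10–13, Park advances.
Round 2: Park vs Aoki — 7–16, Aoki advances.
Round 3: Aoki vs Singh — 18–5, Aoki advances.
Aoki survives the agenda.

Aoki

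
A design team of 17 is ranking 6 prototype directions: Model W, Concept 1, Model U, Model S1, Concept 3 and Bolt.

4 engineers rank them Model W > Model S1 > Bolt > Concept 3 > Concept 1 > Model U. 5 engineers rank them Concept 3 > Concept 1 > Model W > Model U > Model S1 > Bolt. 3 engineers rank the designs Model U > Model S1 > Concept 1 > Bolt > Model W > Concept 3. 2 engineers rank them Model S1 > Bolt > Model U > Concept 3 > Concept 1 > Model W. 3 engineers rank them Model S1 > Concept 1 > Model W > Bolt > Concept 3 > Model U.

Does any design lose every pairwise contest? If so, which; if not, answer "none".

Head-to-head results (17 engineers):
Model W vs Concept 1: Concept 1, 13–4.
Model W–Model U: Model W 12–5.
Model W vs Model S1: Model W wins 9–8.
Model W vs Concept 3: Model W, 10–7.
Model W vs Bolt: 4+5+3 = 12 for Model W, 5 for Bolt — Model W by 12–5.
Concept 1–Model U: Concept 1 12–5.
Concept 1 vs Model S1: Model S1, 12–5.
Concept 1 vs Concept 3: 6 to 11, Concept 3.
Concept 1 vs Bolt: Concept 1 wins 11–6.
Model U vs Model S1: Model U is ranked higher on 5+3 = 8 ballots, Model S1 on 9. Model S1 wins 9–8.
Model U vs Concept 3: Model U is ranked higher on 3+2 = 5 ballots, Concept 3 on 12. Concept 3 wins 12–5.
Model U vs Bolt: Bolt wins 9–8.
Model S1–Concept 3: Model S1 12–5.
Model S1 vs Bolt: Model S1, 17–0.
Concept 3 vs Bolt: Bolt, 12–5.
Model U is beaten in every head-to-head and is the Condorcet loser.

Model U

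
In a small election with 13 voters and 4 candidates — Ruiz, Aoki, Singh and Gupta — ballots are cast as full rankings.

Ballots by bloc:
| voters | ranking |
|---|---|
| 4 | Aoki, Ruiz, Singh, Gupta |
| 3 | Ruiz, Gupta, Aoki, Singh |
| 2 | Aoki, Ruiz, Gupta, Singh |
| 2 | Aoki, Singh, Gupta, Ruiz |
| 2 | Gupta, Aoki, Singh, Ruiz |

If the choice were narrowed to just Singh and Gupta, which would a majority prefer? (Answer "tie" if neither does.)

Gupta

Ballots ranking Singh above Gupta: 4 + 2 = 6.
Ballots ranking Gupta above Singh: 13 − 6 = 7.
Gupta wins the head-to-head 7–6.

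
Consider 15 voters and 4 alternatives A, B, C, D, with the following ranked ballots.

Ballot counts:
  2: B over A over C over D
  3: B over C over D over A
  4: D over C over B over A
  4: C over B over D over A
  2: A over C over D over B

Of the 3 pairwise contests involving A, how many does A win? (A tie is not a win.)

A against each rival (15 voters):
A–B: B 13–2.
A–C: C 11–4.
A vs D: D wins 11–4.
A beats no one; loses to B, C, D — 0 pairwise wins.

0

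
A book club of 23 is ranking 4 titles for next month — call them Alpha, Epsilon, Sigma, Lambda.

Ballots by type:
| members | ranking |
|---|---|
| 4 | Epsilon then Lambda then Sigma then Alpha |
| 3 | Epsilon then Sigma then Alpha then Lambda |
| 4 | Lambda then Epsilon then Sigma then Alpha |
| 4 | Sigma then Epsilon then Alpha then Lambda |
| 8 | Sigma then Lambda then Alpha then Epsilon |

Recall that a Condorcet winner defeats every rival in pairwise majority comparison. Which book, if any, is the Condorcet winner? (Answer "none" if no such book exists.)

Sigma

Check each pair by majority over 23 ballots:
Alpha vs Epsilon: Epsilon, 15–8.
Alpha–Sigma: Sigma 23–0.
Alpha vs Lambda: Alpha is ranked higher on 3+4 = 7 ballots, Lambda on 16. Lambda wins 16–7.
Epsilon vs Sigma: Epsilon preferred on 4+3+4 = 11 ballots; Sigma wins 12–11.
Epsilon vs Lambda: Lambda, 12–11.
Sigma vs Lambda: Sigma, 15–8.
Only Sigma has no losses; Sigma is the Condorcet winner.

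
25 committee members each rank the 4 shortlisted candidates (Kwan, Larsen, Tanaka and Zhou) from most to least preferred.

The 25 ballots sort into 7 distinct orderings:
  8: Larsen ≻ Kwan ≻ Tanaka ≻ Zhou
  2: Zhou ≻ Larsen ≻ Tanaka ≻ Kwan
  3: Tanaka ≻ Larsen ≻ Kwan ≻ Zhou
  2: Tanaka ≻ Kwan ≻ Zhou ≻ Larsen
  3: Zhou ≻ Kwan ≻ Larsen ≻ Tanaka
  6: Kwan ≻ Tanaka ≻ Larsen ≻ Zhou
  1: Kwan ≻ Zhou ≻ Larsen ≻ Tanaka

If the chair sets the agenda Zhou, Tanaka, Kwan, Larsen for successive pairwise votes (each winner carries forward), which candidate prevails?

Larsen

Round 1: Zhou vs Tanaka — 6–19, Tanaka advances.
Round 2: Tanaka vs Kwan — 7–18, Kwan advances.
Round 3: Kwan vs Larsen — 12–13, Larsen advances.
Larsen survives the agenda.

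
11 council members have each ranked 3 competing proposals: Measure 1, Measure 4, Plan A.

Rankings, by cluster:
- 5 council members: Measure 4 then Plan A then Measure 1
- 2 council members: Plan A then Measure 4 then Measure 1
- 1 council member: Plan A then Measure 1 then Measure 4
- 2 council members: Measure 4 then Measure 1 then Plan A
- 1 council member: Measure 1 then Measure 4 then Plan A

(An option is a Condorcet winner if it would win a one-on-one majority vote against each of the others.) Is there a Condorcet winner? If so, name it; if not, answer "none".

Measure 4

Pairwise majorities:
Measure 1 vs Measure 4: Measure 4 wins 9–2.
Measure 1 vs Plan A: Plan A, 8–3.
Measure 4 vs Plan A: Measure 4, 8–3.
Measure 4 defeats every rival head-to-head and is the Condorcet winner.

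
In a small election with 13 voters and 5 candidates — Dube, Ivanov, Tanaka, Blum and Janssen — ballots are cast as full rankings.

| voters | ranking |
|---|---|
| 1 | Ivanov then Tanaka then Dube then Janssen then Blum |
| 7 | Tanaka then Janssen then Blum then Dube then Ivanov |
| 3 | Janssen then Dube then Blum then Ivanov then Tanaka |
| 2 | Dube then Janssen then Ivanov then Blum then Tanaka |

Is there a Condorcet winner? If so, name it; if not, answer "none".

Tanaka

Head-to-head results (13 voters):
Dube vs Ivanov: Dube preferred on 7+3+2 = 12 ballots; Dube wins 12–1.
Dube vs Tanaka: 3+2 = 5 for Dube, 8 for Tanaka — Tanaka by 8–5.
Dube–Blum: Blum 7–6.
Dube vs Janssen: 1+2 = 3 for Dube, 10 for Janssen — Janssen by 10–3.
Ivanov–Tanaka: Tanaka 7–6.
Ivanov vs Blum: 1+2 = 3 for Ivanov, 10 for Blum — Blum by 10–3.
Ivanov vs Janssen: 1 to 12, Janssen.
Tanaka vs Blum: Tanaka, 8–5.
Tanaka vs Janssen: Tanaka is ranked higher on 1+7 = 8 ballots, Janssen on 5. Tanaka wins 8–5.
Blum vs Janssen: Blum preferred on 0 ballots; Janssen wins 13–0.
Tanaka wins every pairwise contest, so Tanaka is the Condorcet winner.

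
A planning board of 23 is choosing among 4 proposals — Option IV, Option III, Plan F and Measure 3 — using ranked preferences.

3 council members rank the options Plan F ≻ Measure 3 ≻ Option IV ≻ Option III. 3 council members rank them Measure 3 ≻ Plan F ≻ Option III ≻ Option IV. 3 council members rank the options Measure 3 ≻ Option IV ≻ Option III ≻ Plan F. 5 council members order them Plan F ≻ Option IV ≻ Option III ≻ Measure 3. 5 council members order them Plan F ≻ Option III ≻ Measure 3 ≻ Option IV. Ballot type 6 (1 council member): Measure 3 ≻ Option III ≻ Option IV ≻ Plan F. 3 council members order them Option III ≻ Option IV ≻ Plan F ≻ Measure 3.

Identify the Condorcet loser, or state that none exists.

Option IV

Pairwise majorities:
Option IV vs Option III: Option IV preferred on 3+3+5 = 11 ballots; Option III wins 12–11.
Option IV–Plan F: Plan F 16–7.
Option IV vs Measure 3: Option IV preferred on 5+3 = 8 ballots; Measure 3 wins 15–8.
Option III vs Plan F: Plan F wins 16–7.
Option III vs Measure 3: 5+5+3 = 13 for Option III, 10 for Measure 3 — Option III by 13–10.
Plan F vs Measure 3: 3+5+5+3 = 16 for Plan F, 7 for Measure 3 — Plan F by 16–7.
Option IV is beaten in every head-to-head and is the Condorcet loser.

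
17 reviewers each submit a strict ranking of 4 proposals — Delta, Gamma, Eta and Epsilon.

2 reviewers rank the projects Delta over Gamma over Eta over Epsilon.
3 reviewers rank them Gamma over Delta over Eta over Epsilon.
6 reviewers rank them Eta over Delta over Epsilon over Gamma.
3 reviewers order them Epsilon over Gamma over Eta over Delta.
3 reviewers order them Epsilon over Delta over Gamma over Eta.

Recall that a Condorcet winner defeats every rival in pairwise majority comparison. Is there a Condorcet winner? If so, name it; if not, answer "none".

none

Head-to-head results (17 reviewers):
Delta–Gamma: Delta 11–6.
Delta–Eta: Eta 9–8.
Delta–Epsilon: Delta 11–6.
Gamma vs Eta: 11 to 6, Gamma.
Gamma vs Epsilon: Epsilon, 12–5.
Eta vs Epsilon: 11 to 6, Eta.
No project is unbeaten: Delta loses to Eta; Gamma loses to Delta; Eta loses to Gamma; Epsilon loses to Delta. In particular Delta > Gamma > Eta > Delta is a majority cycle — no Condorcet winner exists.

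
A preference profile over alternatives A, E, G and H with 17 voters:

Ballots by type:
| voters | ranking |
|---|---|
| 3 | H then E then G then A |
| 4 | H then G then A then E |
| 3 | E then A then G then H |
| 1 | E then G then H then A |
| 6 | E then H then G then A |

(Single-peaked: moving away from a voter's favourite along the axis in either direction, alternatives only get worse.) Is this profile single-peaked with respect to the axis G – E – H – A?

no

Axis positions: G=1, E=2, H=3, A=4.
Type 1 (peak H at position 3): ranking walks positions 3-2-1-4, expanding outward from the peak — single-peaked.
Type 2: ranking walks positions 3-1-4-2; G is ranked above E even though E lies between G and the peak H on the axis — preferences dip and rise again. Not single-peaked.
Type 3: ranking walks positions 2-4-1-3; A is ranked above H even though H lies between A and the peak E on the axis — preferences dip and rise again. Not single-peaked.
Type 4 (peak E at position 2): ranking walks positions 2-1-3-4, expanding outward from the peak — single-peaked.
Type 5 (peak E at position 2): ranking walks positions 2-3-1-4, expanding outward from the peak — single-peaked.
Type 2 violates single-peakedness, so the profile is not single-peaked on this axis.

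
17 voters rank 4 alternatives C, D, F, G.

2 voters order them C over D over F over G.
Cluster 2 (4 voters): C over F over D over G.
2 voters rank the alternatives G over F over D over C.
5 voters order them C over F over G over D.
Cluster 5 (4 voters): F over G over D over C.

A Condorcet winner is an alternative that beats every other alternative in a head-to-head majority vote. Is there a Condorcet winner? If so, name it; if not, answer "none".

Pairwise majorities:
C vs D: 2+4+5 = 11 for C, 6 for D — C by 11–6.
C vs F: 2+4+5 = 11 for C, 6 for F — C by 11–6.
C vs G: 11 to 6, C.
D vs F: 2 to 15, F.
D vs G: 2+4 = 6 for D, 11 for G — G by 11–6.
F vs G: 15 to 2, F.
Only C has no losses; C is the Condorcet winner.

C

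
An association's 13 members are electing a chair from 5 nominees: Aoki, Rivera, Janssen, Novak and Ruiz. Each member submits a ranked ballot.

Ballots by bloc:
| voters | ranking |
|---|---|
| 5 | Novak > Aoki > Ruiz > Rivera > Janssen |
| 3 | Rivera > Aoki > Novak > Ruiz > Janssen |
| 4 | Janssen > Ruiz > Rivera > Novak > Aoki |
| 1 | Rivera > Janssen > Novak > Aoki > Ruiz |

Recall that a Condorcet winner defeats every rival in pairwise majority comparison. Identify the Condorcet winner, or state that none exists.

Check each pair by majority over 13 ballots:
Aoki vs Rivera: Aoki preferred on 5 ballots; Rivera wins 8–5.
Aoki–Janssen: Aoki 8–5.
Aoki vs Novak: 3 for Aoki, 10 for Novak — Novak by 10–3.
Aoki vs Ruiz: Aoki wins 9–4.
Rivera–Janssen: Rivera 9–4.
Rivera vs Novak: Rivera wins 8–5.
Rivera vs Ruiz: 4 to 9, Ruiz.
Janssen vs Novak: Novak wins 8–5.
Janssen vs Ruiz: 5 to 8, Ruiz.
Novak vs Ruiz: Novak is ranked higher on 5+3+1 = 9 ballots, Ruiz on 4. Novak wins 9–4.
Each candidate drops at least one matchup (Aoki loses to Rivera; Rivera loses to Ruiz; Janssen loses to Aoki; Novak loses to Rivera; Ruiz loses to Aoki); the cycle Aoki beats Ruiz beats Rivera beats Aoki rules out a Condorcet winner.

none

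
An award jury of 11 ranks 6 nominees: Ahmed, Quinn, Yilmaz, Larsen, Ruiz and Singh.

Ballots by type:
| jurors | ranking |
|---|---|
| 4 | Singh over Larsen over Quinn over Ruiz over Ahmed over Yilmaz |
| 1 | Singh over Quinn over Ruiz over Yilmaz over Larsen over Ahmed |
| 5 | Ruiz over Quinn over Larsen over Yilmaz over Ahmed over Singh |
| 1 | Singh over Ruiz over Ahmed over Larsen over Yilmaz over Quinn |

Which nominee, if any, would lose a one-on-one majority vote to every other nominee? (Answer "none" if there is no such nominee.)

Ahmed

Head-to-head results (11 jurors):
Ahmed–Quinn: Quinn 10–1.
Ahmed vs Yilmaz: Yilmaz wins 6–5.
Ahmed vs Larsen: Ahmed is ranked higher on 1 ballot, Larsen on 10. Larsen wins 10–1.
Ahmed vs Ruiz: Ruiz, 11–0.
Ahmed vs Singh: 5 for Ahmed, 6 for Singh — Singh by 6–5.
Quinn vs Yilmaz: 10 to 1, Quinn.
Quinn vs Larsen: Quinn is ranked higher on 1+5 = 6 ballots, Larsen on 5. Quinn wins 6–5.
Quinn vs Ruiz: Ruiz wins 6–5.
Quinn vs Singh: 5 for Quinn, 6 for Singh — Singh by 6–5.
Yilmaz–Larsen: Larsen 10–1.
Yilmaz vs Ruiz: Yilmaz is ranked higher on 0 ballots, Ruiz on 11. Ruiz wins 11–0.
Yilmaz vs Singh: Singh, 6–5.
Larsen–Ruiz: Ruiz 7–4.
Larsen vs Singh: Singh wins 6–5.
Ruiz vs Singh: Ruiz is ranked higher on 5 ballots, Singh on 6. Singh wins 6–5.
Ahmed loses to every other nominee — it is the Condorcet loser.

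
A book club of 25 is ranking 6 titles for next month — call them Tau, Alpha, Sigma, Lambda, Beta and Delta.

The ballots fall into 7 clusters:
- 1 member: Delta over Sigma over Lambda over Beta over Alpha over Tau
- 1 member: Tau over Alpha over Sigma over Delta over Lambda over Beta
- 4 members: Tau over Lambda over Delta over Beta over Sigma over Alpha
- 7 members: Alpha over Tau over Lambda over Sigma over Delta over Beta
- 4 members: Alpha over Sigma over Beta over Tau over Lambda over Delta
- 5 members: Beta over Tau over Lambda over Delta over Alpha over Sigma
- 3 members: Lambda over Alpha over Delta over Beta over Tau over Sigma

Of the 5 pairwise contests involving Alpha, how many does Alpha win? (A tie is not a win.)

4

Alpha against each rival (25 members):
Alpha vs Tau: Alpha, 15–10.
Alpha–Sigma: Alpha 20–5.
Alpha vs Lambda: Lambda wins 13–12.
Alpha vs Beta: Alpha preferred on 1+7+4+3 = 15 ballots; Alpha wins 15–10.
Alpha vs Delta: Alpha wins 15–10.
Alpha beats Tau, Sigma, Beta, Delta; loses to Lambda — 4 pairwise wins.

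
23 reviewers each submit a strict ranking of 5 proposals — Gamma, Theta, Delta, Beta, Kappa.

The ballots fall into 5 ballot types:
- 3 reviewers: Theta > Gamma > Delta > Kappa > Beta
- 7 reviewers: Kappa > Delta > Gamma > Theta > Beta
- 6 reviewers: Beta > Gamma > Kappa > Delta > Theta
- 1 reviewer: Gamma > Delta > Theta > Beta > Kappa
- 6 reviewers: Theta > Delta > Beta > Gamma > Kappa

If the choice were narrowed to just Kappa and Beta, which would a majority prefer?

Beta

Ballots ranking Kappa above Beta: 3 + 7 = 10.
Ballots ranking Beta above Kappa: 23 − 10 = 13.
Beta wins the head-to-head 13–10.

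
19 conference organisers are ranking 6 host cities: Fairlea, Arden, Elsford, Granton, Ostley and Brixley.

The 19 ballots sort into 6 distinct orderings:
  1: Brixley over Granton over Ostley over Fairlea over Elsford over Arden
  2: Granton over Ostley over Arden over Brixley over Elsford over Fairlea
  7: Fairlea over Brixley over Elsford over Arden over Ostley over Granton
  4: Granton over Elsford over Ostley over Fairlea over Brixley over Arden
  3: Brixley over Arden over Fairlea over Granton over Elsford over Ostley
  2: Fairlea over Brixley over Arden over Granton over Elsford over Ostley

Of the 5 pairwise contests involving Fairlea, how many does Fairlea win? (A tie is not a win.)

5

Fairlea against each rival (19 organisers):
Fairlea vs Arden: Fairlea preferred on 1+7+4+2 = 14 ballots; Fairlea wins 14–5.
Fairlea vs Elsford: Fairlea is ranked higher on 1+7+3+2 = 13 ballots, Elsford on 6. Fairlea wins 13–6.
Fairlea vs Granton: Fairlea preferred on 7+3+2 = 12 ballots; Fairlea wins 12–7.
Fairlea vs Ostley: Fairlea preferred on 7+3+2 = 12 ballots; Fairlea wins 12–7.
Fairlea vs Brixley: Fairlea is ranked higher on 7+4+2 = 13 ballots, Brixley on 6. Fairlea wins 13–6.
Fairlea beats Arden, Elsford, Granton, Ostley, Brixley — 5 pairwise wins.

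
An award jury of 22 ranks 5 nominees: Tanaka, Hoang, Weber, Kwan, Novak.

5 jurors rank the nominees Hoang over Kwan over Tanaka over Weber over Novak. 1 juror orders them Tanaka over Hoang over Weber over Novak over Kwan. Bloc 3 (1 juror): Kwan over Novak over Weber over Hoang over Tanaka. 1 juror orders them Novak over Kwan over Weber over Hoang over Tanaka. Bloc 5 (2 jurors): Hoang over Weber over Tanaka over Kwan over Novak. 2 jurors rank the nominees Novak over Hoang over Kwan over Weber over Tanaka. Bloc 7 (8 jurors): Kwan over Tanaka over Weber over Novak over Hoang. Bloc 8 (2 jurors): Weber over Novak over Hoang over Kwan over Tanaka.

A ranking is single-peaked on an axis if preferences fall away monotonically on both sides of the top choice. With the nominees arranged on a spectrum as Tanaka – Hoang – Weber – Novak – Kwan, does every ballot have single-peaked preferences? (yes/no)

Axis positions: Tanaka=1, Hoang=2, Weber=3, Novak=4, Kwan=5.
Bloc 1: ranking walks positions 2-5-1-3-4; Kwan is ranked above Weber even though Weber lies between Kwan and the peak Hoang on the axis — preferences dip and rise again. Not single-peaked.
Bloc 2 (peak Tanaka at position 1): ranking walks positions 1-2-3-4-5, expanding outward from the peak — single-peaked.
Bloc 3 (peak Kwan at position 5): ranking walks positions 5-4-3-2-1, expanding outward from the peak — single-peaked.
Bloc 4 (peak Novak at position 4): ranking walks positions 4-5-3-2-1, expanding outward from the peak — single-peaked.
Bloc 5: ranking walks positions 2-3-1-5-4; Kwan is ranked above Novak even though Novak lies between Kwan and the peak Hoang on the axis — preferences dip and rise again. Not single-peaked.
Bloc 6: ranking walks positions 4-2-5-3-1; Hoang is ranked above Weber even though Weber lies between Hoang and the peak Novak on the axis — preferences dip and rise again. Not single-peaked.
Bloc 7: ranking walks positions 5-1-3-4-2; Tanaka is ranked above Novak even though Novak lies between Tanaka and the peak Kwan on the axis — preferences dip and rise again. Not single-peaked.
Bloc 8 (peak Weber at position 3): ranking walks positions 3-4-2-5-1, expanding outward from the peak — single-peaked.
Bloc 1 violates single-peakedness, so the profile is not single-peaked on this axis.

no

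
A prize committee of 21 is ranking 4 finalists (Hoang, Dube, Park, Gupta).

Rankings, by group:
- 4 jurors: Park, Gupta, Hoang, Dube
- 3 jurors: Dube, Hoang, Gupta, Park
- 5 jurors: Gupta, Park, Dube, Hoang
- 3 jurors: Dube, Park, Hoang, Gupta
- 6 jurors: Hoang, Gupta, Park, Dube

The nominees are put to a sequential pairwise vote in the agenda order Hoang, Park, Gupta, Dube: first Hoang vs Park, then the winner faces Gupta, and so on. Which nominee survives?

Round 1: Hoang vs Park — 9–12, Park advances.
Round 2: Park vs Gupta — 7–14, Gupta advances.
Round 3: Gupta vs Dube — 15–6, Gupta advances.
Gupta survives the agenda.

Gupta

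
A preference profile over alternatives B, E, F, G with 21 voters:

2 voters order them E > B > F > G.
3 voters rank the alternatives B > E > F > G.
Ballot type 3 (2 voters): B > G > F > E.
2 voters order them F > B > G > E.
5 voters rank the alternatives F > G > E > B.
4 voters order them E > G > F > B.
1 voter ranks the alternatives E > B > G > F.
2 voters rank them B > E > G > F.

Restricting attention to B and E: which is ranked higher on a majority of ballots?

Ballots ranking B above E: 3 + 2 + 2 + 2 = 9.
Ballots ranking E above B: 21 − 9 = 12.
E wins the head-to-head 12–9.

E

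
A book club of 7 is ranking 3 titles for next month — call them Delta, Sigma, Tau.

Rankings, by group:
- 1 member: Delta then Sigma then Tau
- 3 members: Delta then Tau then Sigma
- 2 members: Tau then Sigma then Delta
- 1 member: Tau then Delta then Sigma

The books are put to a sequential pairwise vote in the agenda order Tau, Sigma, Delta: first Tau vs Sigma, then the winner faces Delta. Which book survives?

Delta

Round 1: Tau vs Sigma — 6–1, Tau advances.
Round 2: Tau vs Delta — 3–4, Delta advances.
The agenda winner is Delta.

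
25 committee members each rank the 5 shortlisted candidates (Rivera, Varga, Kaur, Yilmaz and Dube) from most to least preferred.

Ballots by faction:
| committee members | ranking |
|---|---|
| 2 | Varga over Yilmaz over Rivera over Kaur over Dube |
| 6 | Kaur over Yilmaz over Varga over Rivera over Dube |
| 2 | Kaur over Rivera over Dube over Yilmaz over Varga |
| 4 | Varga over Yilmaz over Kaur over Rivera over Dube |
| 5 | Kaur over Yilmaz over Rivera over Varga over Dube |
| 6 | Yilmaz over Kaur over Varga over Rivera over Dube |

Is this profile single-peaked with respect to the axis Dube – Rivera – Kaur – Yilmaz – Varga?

no

Axis positions: Dube=1, Rivera=2, Kaur=3, Yilmaz=4, Varga=5.
Faction 1: ranking walks positions 5-4-2-3-1; Rivera is ranked above Kaur even though Kaur lies between Rivera and the peak Varga on the axis — preferences dip and rise again. Not single-peaked.
Faction 2 (peak Kaur at position 3): ranking walks positions 3-4-5-2-1, expanding outward from the peak — single-peaked.
Faction 3 (peak Kaur at position 3): ranking walks positions 3-2-1-4-5, expanding outward from the peak — single-peaked.
Faction 4 (peak Varga at position 5): ranking walks positions 5-4-3-2-1, expanding outward from the peak — single-peaked.
Faction 5 (peak Kaur at position 3): ranking walks positions 3-4-2-5-1, expanding outward from the peak — single-peaked.
Faction 6 (peak Yilmaz at position 4): ranking walks positions 4-3-5-2-1, expanding outward from the peak — single-peaked.
Faction 1 violates single-peakedness, so the profile is not single-peaked on this axis.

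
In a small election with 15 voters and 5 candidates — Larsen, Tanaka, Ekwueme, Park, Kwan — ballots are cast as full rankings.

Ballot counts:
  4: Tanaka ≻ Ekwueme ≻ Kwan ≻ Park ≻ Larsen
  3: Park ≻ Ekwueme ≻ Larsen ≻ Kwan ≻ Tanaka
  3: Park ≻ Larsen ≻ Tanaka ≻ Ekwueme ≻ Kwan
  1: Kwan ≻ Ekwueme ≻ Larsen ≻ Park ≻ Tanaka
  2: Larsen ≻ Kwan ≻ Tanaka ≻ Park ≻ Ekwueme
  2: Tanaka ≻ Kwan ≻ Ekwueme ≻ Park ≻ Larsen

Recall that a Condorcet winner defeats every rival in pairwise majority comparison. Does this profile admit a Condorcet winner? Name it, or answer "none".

Pairwise majorities:
Larsen vs Tanaka: Larsen is ranked higher on 3+3+1+2 = 9 ballots, Tanaka on 6. Larsen wins 9–6.
Larsen vs Ekwueme: Larsen preferred on 3+2 = 5 ballots; Ekwueme wins 10–5.
Larsen vs Park: Park wins 12–3.
Larsen–Kwan: Larsen 8–7.
Tanaka vs Ekwueme: 4+3+2+2 = 11 for Tanaka, 4 for Ekwueme — Tanaka by 11–4.
Tanaka vs Park: Tanaka preferred on 4+2+2 = 8 ballots; Tanaka wins 8–7.
Tanaka vs Kwan: 4+3+2 = 9 for Tanaka, 6 for Kwan — Tanaka by 9–6.
Ekwueme vs Park: 4+1+2 = 7 for Ekwueme, 8 for Park — Park by 8–7.
Ekwueme vs Kwan: Ekwueme is ranked higher on 4+3+3 = 10 ballots, Kwan on 5. Ekwueme wins 10–5.
Park vs Kwan: 3+3 = 6 for Park, 9 for Kwan — Kwan by 9–6.
Every candidate loses at least once (Larsen loses to Ekwueme; Tanaka loses to Larsen; Ekwueme loses to Tanaka; Park loses to Tanaka; Kwan loses to Larsen). The majority relation contains the cycle Larsen → Tanaka → Ekwueme → Larsen, so there is no Condorcet winner.

none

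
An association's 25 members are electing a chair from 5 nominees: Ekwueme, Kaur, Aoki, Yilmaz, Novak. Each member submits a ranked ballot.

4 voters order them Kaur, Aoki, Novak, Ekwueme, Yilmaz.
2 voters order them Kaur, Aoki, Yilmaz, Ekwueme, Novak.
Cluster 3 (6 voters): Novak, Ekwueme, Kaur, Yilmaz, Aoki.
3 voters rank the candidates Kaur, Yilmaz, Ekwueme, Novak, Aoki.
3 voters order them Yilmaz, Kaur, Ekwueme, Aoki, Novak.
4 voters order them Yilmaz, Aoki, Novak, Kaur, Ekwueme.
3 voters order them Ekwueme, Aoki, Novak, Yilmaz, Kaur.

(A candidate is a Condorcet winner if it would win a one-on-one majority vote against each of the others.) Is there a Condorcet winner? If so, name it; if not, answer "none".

none

Check each pair by majority over 25 ballots:
Ekwueme vs Kaur: Kaur, 16–9.
Ekwueme–Aoki: Ekwueme 15–10.
Ekwueme vs Yilmaz: Ekwueme, 13–12.
Ekwueme vs Novak: 11 to 14, Novak.
Kaur–Aoki: Kaur 18–7.
Kaur vs Yilmaz: Kaur is ranked higher on 4+2+6+3 = 15 ballots, Yilmaz on 10. Kaur wins 15–10.
Kaur vs Novak: Novak, 13–12.
Aoki vs Yilmaz: 4+2+3 = 9 for Aoki, 16 for Yilmaz — Yilmaz by 16–9.
Aoki vs Novak: Aoki, 16–9.
Yilmaz vs Novak: Novak wins 13–12.
Each candidate drops at least one matchup (Ekwueme loses to Kaur; Kaur loses to Novak; Aoki loses to Ekwueme; Yilmaz loses to Ekwueme; Novak loses to Aoki); the cycle Ekwueme > Aoki > Novak > Ekwueme rules out a Condorcet winner.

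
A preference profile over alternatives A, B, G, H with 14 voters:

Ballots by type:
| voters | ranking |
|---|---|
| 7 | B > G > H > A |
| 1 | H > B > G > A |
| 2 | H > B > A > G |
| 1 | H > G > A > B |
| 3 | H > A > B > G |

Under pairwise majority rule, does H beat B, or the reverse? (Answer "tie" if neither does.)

Ballots ranking H above B: 1 + 2 + 1 + 3 = 7.
Ballots ranking B above H: 14 − 7 = 7.
7–7: the pair ties.

tie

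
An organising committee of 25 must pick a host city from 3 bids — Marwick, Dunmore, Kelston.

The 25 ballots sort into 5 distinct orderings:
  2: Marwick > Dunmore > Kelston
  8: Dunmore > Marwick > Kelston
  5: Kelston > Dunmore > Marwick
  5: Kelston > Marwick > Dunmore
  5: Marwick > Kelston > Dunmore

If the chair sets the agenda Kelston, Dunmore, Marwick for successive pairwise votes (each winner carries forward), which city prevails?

Round 1: Kelston vs Dunmore — 15–10, Kelston advances.
Round 2: Kelston vs Marwick — 10–15, Marwick advances.
Marwick survives the agenda.

Marwick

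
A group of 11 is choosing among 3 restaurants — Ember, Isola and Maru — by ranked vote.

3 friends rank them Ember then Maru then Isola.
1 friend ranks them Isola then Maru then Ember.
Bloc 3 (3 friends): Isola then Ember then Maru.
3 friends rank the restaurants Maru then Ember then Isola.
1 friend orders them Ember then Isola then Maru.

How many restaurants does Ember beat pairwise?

2

Ember against each rival (11 friends):
Ember vs Isola: Ember wins 7–4.
Ember vs Maru: Ember preferred on 3+3+1 = 7 ballots; Ember wins 7–4.
Ember beats Isola, Maru — 2 pairwise wins.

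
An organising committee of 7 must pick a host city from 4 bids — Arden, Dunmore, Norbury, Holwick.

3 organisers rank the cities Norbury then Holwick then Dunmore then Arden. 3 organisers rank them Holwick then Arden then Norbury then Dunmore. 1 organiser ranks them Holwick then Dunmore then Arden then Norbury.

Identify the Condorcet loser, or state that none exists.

none

Pairwise majorities:
Arden vs Dunmore: Dunmore, 4–3.
Arden vs Norbury: Arden wins 4–3.
Arden vs Holwick: Arden is ranked higher on 0 ballots, Holwick on 7. Holwick wins 7–0.
Dunmore vs Norbury: Dunmore is ranked higher on 1 ballot, Norbury on 6. Norbury wins 6–1.
Dunmore vs Holwick: Holwick, 7–0.
Norbury vs Holwick: Holwick, 4–3.
Every city wins at least one matchup (Arden beats Norbury; Dunmore beats Arden; Norbury beats Dunmore; Holwick beats Arden), so there is no Condorcet loser.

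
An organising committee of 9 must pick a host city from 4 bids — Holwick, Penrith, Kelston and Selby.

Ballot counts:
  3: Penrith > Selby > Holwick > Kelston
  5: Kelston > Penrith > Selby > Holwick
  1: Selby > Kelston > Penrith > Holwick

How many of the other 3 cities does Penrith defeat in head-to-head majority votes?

Penrith against each rival (9 organisers):
Penrith vs Holwick: Penrith preferred on 3+5+1 = 9 ballots; Penrith wins 9–0.
Penrith–Kelston: Kelston 6–3.
Penrith vs Selby: 8 to 1, Penrith.
Penrith beats Holwick, Selby; loses to Kelston — 2 pairwise wins.

2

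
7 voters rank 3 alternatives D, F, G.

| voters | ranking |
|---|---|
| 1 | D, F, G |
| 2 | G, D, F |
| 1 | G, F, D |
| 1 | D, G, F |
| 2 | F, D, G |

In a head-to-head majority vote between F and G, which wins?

Ballots ranking F above G: 1 + 2 = 3.
Ballots ranking G above F: 7 − 3 = 4.
G wins the head-to-head 4–3.

G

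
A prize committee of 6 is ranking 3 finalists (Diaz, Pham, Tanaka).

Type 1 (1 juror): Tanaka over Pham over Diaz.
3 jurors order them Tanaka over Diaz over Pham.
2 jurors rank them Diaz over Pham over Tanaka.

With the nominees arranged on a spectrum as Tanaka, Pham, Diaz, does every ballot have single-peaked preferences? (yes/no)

Axis positions: Tanaka=1, Pham=2, Diaz=3.
Type 1 (peak Tanaka at position 1): ranking walks positions 1-2-3, expanding outward from the peak — single-peaked.
Type 2: ranking walks positions 1-3-2; Diaz is ranked above Pham even though Pham lies between Diaz and the peak Tanaka on the axis — preferences dip and rise again. Not single-peaked.
Type 3 (peak Diaz at position 3): ranking walks positions 3-2-1, expanding outward from the peak — single-peaked.
Type 2 violates single-peakedness, so the profile is not single-peaked on this axis.

no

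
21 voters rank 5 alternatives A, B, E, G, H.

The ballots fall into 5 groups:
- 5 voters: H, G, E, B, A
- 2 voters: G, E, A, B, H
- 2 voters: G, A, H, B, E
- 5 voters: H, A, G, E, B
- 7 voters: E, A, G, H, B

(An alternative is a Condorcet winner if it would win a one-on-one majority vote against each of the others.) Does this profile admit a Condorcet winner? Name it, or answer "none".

Head-to-head results (21 voters):
A vs B: A is ranked higher on 2+2+5+7 = 16 ballots, B on 5. A wins 16–5.
A vs E: A preferred on 2+5 = 7 ballots; E wins 14–7.
A vs G: 5+7 = 12 for A, 9 for G — A by 12–9.
A vs H: A preferred on 2+2+7 = 11 ballots; A wins 11–10.
B vs E: 2 for B, 19 for E — E by 19–2.
B vs G: B is ranked higher on 0 ballots, G on 21. G wins 21–0.
B vs H: B preferred on 2 ballots; H wins 19–2.
E vs G: 7 for E, 14 for G — G by 14–7.
E vs H: 2+7 = 9 for E, 12 for H — H by 12–9.
G vs H: 2+2+7 = 11 for G, 10 for H — G by 11–10.
Each alternative drops at least one matchup (A loses to E; B loses to A; E loses to G; G loses to A; H loses to A); the cycle A → G → E → A rules out a Condorcet winner.

none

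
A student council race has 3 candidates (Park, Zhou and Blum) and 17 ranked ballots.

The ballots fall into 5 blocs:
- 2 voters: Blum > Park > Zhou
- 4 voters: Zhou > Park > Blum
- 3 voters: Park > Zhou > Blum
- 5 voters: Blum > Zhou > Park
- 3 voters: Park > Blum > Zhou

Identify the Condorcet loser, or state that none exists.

Head-to-head results (17 voters):
Park vs Zhou: 8 to 9, Zhou.
Park vs Blum: 4+3+3 = 10 for Park, 7 for Blum — Park by 10–7.
Zhou vs Blum: Blum, 10–7.
No candidate is winless: Park beats Blum; Zhou beats Park; Blum beats Zhou. There is no Condorcet loser.

none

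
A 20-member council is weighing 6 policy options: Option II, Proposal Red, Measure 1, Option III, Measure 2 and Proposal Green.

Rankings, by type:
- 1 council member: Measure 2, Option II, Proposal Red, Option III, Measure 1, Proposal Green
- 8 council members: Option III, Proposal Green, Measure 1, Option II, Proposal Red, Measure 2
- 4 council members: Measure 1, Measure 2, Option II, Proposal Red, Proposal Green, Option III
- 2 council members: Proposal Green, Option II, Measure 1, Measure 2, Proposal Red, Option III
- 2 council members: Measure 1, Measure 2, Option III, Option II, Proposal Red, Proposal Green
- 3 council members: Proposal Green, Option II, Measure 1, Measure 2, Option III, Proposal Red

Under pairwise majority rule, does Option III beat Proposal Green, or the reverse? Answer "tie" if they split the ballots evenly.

Ballots ranking Option III above Proposal Green: 1 + 8 + 2 = 11.
Ballots ranking Proposal Green above Option III: 20 − 11 = 9.
Option III wins the head-to-head 11–9.

Option III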